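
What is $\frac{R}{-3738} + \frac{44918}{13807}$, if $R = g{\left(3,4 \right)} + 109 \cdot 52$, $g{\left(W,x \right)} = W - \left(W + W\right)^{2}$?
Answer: $\frac{12871577}{7372938} \approx 1.7458$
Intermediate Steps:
$g{\left(W,x \right)} = W - 4 W^{2}$ ($g{\left(W,x \right)} = W - \left(2 W\right)^{2} = W - 4 W^{2}$)
$R = 5635$ ($R = 3 \left(1 - 12\right) + 109 \cdot 52 = 3 \left(1 - 12\right) + 5668 = 3 \left(-11\right) + 5668 = -33 + 5668 = 5635$)
$\frac{R}{-3738} + \frac{44918}{13807} = \frac{5635}{-3738} + \frac{44918}{13807} = 5635 \left(- \frac{1}{3738}\right) + 44918 \cdot \frac{1}{13807} = - \frac{805}{534} + \frac{44918}{13807} = \frac{12871577}{7372938}$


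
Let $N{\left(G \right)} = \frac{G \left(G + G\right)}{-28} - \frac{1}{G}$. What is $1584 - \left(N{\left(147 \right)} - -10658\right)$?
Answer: $- \frac{2213965}{294} \approx -7530.5$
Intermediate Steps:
$N{\left(G \right)} = - \frac{1}{G} - \frac{G^{2}}{14}$ ($N{\left(G \right)} = G 2 G \left(- \frac{1}{28}\right) - \frac{1}{G} = 2 G^{2} \left(- \frac{1}{28}\right) - \frac{1}{G} = - \frac{G^{2}}{14} - \frac{1}{G} = - \frac{1}{G} - \frac{G^{2}}{14}$)
$1584 - \left(N{\left(147 \right)} - -10658\right) = 1584 - \left(\frac{-14 - 147^{3}}{14 \cdot 147} - -10658\right) = 1584 - \left(\frac{1}{14} \cdot \frac{1}{147} \left(-14 - 3176523\right) + 10658\right) = 1584 - \left(\frac{1}{14} \cdot \frac{1}{147} \left(-3176537\right) + 10658\right) = 1584 - \left(- \frac{453791}{294} + 10658\right) = 1584 - \frac{2679661}{294} = - \frac{2213965}{294}$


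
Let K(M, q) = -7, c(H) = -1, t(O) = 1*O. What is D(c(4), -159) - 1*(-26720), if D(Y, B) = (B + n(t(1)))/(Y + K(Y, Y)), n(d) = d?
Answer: 106959/4 ≈ 26740.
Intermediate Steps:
t(O) = O
D(Y, B) = (1 + B)/(-7 + Y) (D(Y, B) = (B + 1)/(Y - 7) = (1 + B)/(-7 + Y))
D(c(4), -159) - 1*(-26720) = (1 - 159)/(-7 - 1) - 1*(-26720) = -158/(-8) + 26720 = -⅛*(-158) + 26720 = 79/4 + 26720 = 106959/4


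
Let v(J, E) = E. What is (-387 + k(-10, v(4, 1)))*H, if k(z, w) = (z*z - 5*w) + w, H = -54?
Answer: 15714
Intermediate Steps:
k(z, w) = z² - 4*w (k(z, w) = (z² - 5*w) + w = z² - 4*w)
(-387 + k(-10, v(4, 1)))*H = (-387 + ((-10)² - 4*1))*(-54) = (-387 + (100 - 4))*(-54) = (-387 + 96)*(-54) = -291*(-54) = 15714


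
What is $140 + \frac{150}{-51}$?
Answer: $\frac{2330}{17} \approx 137.06$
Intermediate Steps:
$140 + \frac{150}{-51} = 140 + 150 \left(- \frac{1}{51}\right) = 140 - \frac{50}{17} = \frac{2330}{17}$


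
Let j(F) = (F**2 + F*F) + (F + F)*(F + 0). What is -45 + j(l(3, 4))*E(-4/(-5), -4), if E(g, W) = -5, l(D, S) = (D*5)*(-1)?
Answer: -4545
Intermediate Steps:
l(D, S) = -5*D (l(D, S) = (5*D)*(-1) = -5*D)
j(F) = 4*F**2 (j(F) = (F**2 + F**2) + (2*F)*F = 2*F**2 + 2*F**2 = 4*F**2)
-45 + j(l(3, 4))*E(-4/(-5), -4) = -45 + (4*(-5*3)**2)*(-5) = -45 + (4*(-15)**2)*(-5) = -45 + (4*225)*(-5) = -45 + 900*(-5) = -45 - 4500 = -4545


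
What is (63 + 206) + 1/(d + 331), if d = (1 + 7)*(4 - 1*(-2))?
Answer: 101952/379 ≈ 269.00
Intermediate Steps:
d = 48 (d = 8*(4 + 2) = 8*6 = 48)
(63 + 206) + 1/(d + 331) = (63 + 206) + 1/(48 + 331) = 269 + 1/379 = 101952/379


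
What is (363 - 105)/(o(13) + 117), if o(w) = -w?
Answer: 129/52 ≈ 2.4808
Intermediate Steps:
(363 - 105)/(o(13) + 117) = (363 - 105)/(-1*13 + 117) = 258/(-13 + 117) = 258/104 = 258*(1/104) = 129/52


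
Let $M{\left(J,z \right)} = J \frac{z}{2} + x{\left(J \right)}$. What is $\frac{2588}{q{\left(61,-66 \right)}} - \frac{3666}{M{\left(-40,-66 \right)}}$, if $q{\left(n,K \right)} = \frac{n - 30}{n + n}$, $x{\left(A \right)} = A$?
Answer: $\frac{202014217}{19840} \approx 10182.0$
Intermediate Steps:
$M{\left(J,z \right)} = J + \frac{J z}{2}$ ($M{\left(J,z \right)} = J \frac{z}{2} + J = \frac{J z}{2} + J = J + \frac{J z}{2}$)
$q{\left(n,K \right)} = \frac{-30 + n}{2 n}$
$\frac{2588}{q{\left(61,-66 \right)}} - \frac{3666}{M{\left(-40,-66 \right)}} = \frac{2588}{\frac{1}{2} \cdot \frac{1}{61} \left(-30 + 61\right)} - \frac{3666}{\frac{1}{2} \left(-40\right) \left(2 - 66\right)} = \frac{2588}{\frac{1}{2} \cdot \frac{1}{61} \cdot 31} - \frac{3666}{\frac{1}{2} \left(-40\right) \left(-64\right)} = \frac{2588}{\frac{31}{122}} - \frac{3666}{1280} = 2588 \cdot \frac{122}{31} - \frac{1833}{640} = \frac{315736}{31} - \frac{1833}{640} = \frac{202014217}{19840}$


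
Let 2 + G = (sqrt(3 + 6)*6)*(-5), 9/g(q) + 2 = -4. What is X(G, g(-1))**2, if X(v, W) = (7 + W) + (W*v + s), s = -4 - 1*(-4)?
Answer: 82369/4 ≈ 20592.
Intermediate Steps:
g(q) = -3/2 (g(q) = 9/(-2 - 4) = 9/(-6) = 9*(-1/6) = -3/2)
s = 0 (s = -4 + 4 = 0)
G = -92 (G = -2 + (sqrt(3 + 6)*6)*(-5) = -2 + (sqrt(9)*6)*(-5) = -2 + (3*6)*(-5) = -2 + 18*(-5) = -2 - 90 = -92)
X(v, W) = 7 + W + W*v (X(v, W) = (7 + W) + (W*v + 0) = (7 + W) + W*v = 7 + W + W*v)
X(G, g(-1))**2 = (7 - 3/2 - 3/2*(-92))**2 = (7 - 3/2 + 138)**2 = (287/2)**2 = 82369/4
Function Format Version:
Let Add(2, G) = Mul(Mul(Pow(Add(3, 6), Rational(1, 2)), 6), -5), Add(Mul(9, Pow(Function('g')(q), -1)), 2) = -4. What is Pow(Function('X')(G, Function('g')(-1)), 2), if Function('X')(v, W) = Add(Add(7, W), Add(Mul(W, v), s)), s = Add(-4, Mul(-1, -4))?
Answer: Rational(82369, 4) ≈ 20592.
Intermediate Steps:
Function('g')(q) = Rational(-3, 2) (Function('g')(q) = Mul(9, Pow(Add(-2, -4), -1)) = Mul(9, Pow(-6, -1)) = Mul(9, Rational(-1, 6)) = Rational(-3, 2))
s = 0 (s = Add(-4, 4) = 0)
G = -92 (G = Add(-2, Mul(Mul(Pow(Add(3, 6), Rational(1, 2)), 6), -5)) = Add(-2, Mul(Mul(Pow(9, Rational(1, 2)), 6), -5)) = Add(-2, Mul(Mul(3, 6), -5)) = Add(-2, Mul(18, -5)) = Add(-2, -90) = -92)
Function('X')(v, W) = Add(7, W, Mul(W, v)) (Function('X')(v, W) = Add(Add(7, W), Add(Mul(W, v), 0)) = Add(Add(7, W), Mul(W, v)) = Add(7, W, Mul(W, v)))
Pow(Function('X')(G, Function('g')(-1)), 2) = Pow(Add(7, Rational(-3, 2), Mul(Rational(-3, 2), -92)), 2) = Pow(Add(7, Rational(-3, 2), 138), 2) = Pow(Rational(287, 2), 2) = Rational(82369, 4)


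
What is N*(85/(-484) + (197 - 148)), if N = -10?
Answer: -118155/242 ≈ -488.24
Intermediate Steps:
N*(85/(-484) + (197 - 148)) = -10*(85/(-484) + (197 - 148)) = -10*(85*(-1/484) + 49) = -10*(-85/484 + 49) = -10*23631/484 = -118155/242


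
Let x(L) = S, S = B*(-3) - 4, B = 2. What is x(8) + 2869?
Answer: 2859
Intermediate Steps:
S = -10 (S = 2*(-3) - 4 = -6 - 4 = -10)
x(L) = -10
x(8) + 2869 = -10 + 2869 = 2859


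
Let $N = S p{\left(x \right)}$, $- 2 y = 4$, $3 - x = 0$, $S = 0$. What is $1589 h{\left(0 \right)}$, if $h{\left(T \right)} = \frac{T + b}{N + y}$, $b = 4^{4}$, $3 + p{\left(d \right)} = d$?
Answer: $-203392$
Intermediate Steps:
$x = 3$ ($x = 3 - 0 = 3 + 0 = 3$)
$y = -2$ ($y = \left(- \frac{1}{2}\right) 4 = -2$)
$p{\left(d \right)} = -3 + d$
$b = 256$
$N = 0$ ($N = 0 \left(-3 + 3\right) = 0 \cdot 0 = 0$)
$h{\left(T \right)} = -128 - \frac{T}{2}$ ($h{\left(T \right)} = \frac{T + 256}{0 - 2} = \frac{256 + T}{-2} = \left(256 + T\right) \left(- \frac{1}{2}\right) = -128 - \frac{T}{2}$)
$1589 h{\left(0 \right)} = 1589 \left(-128 - 0\right) = 1589 \left(-128 + 0\right) = 1589 \left(-128\right) = -203392$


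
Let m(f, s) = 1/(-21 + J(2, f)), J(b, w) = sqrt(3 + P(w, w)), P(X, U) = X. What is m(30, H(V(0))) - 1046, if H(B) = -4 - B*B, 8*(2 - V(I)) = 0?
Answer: -142263/136 - sqrt(33)/408 ≈ -1046.1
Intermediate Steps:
V(I) = 2 (V(I) = 2 - 1/8*0 = 2 + 0 = 2)
H(B) = -4 - B**2
J(b, w) = sqrt(3 + w)
m(f, s) = 1/(-21 + sqrt(3 + f))
m(30, H(V(0))) - 1046 = 1/(-21 + sqrt(3 + 30)) - 1046 = 1/(-21 + sqrt(33)) - 1046 = -1046 + 1/(-21 + sqrt(33))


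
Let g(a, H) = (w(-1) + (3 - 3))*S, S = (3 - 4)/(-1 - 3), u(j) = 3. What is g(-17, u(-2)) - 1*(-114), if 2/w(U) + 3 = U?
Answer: 911/8 ≈ 113.88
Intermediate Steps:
S = 1/4 (S = -1/(-4) = -1*(-1/4) = 1/4 ≈ 0.25000)
w(U) = 2/(-3 + U)
g(a, H) = -1/8 (g(a, H) = (2/(-3 - 1) + (3 - 3))*(1/4) = (2/(-4) + 0)*(1/4) = (2*(-1/4) + 0)*(1/4) = (-1/2 + 0)*(1/4) = -1/2*1/4 = -1/8)
g(-17, u(-2)) - 1*(-114) = -1/8 - 1*(-114) = -1/8 + 114 = 911/8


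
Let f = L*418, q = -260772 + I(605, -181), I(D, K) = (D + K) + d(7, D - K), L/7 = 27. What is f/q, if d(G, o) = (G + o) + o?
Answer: -11286/36967 ≈ -0.30530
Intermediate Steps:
L = 189 (L = 7*27 = 189)
d(G, o) = G + 2*o
I(D, K) = 7 - K + 3*D (I(D, K) = (D + K) + (7 + 2*(D - K)) = (D + K) + (7 + (-2*K + 2*D)) = (D + K) + (7 - 2*K + 2*D) = 7 - K + 3*D)
q = -258769 (q = -260772 + (7 - 1*(-181) + 3*605) = -260772 + (7 + 181 + 1815) = -260772 + 2003 = -258769)
f = 79002 (f = 189*418 = 79002)
f/q = 79002/(-258769) = 79002*(-1/258769) = -11286/36967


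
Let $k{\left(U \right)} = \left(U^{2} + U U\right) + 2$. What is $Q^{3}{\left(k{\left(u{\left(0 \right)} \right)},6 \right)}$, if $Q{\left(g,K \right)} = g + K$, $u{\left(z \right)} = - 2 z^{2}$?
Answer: $512$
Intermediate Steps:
$k{\left(U \right)} = 2 + 2 U^{2}$ ($k{\left(U \right)} = \left(U^{2} + U^{2}\right) + 2 = 2 U^{2} + 2 = 2 + 2 U^{2}$)
$Q{\left(g,K \right)} = K + g$
$Q^{3}{\left(k{\left(u{\left(0 \right)} \right)},6 \right)} = \left(6 + \left(2 + 2 \left(- 2 \cdot 0^{2}\right)^{2}\right)\right)^{3} = \left(6 + \left(2 + 2 \left(\left(-2\right) 0\right)^{2}\right)\right)^{3} = \left(6 + \left(2 + 2 \cdot 0^{2}\right)\right)^{3} = \left(6 + \left(2 + 2 \cdot 0\right)\right)^{3} = \left(6 + \left(2 + 0\right)\right)^{3} = \left(6 + 2\right)^{3} = 8^{3} = 512$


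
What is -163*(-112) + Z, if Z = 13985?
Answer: 32241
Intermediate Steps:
-163*(-112) + Z = -163*(-112) + 13985 = 18256 + 13985 = 32241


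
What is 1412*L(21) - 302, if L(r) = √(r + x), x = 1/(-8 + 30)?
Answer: -302 + 706*√10186/11 ≈ 6175.6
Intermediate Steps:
x = 1/22 ≈ 0.045455
L(r) = √(1/22 + r) (L(r) = √(r + 1/22) = √(1/22 + r))
1412*L(21) - 302 = 1412*(√(22 + 484*21)/22) - 302 = 1412*(√(22 + 10164)/22) - 302 = 1412*(√10186/22) - 302 = 706*√10186/11 - 302 = -302 + 706*√10186/11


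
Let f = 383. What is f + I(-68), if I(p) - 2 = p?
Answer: 317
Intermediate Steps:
I(p) = 2 + p
f + I(-68) = 383 + (2 - 68) = 383 - 66 = 317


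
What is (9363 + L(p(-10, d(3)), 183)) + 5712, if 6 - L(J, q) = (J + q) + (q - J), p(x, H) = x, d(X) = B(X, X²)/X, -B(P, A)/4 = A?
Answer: 14715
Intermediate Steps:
B(P, A) = -4*A
d(X) = -4*X (d(X) = (-4*X²)/X = -4*X)
L(J, q) = 6 - 2*q (L(J, q) = 6 - ((J + q) + (q - J)) = 6 - 2*q)
(9363 + L(p(-10, d(3)), 183)) + 5712 = (9363 + (6 - 2*183)) + 5712 = (9363 + (6 - 366)) + 5712 = (9363 - 360) + 5712 = 9003 + 5712 = 14715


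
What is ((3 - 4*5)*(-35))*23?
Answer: 13685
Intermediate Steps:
((3 - 4*5)*(-35))*23 = ((3 - 20)*(-35))*23 = -17*(-35)*23 = 595*23 = 13685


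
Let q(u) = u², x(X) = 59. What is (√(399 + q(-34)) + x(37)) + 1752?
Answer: 1811 + √1555 ≈ 1850.4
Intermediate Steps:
(√(399 + q(-34)) + x(37)) + 1752 = (√(399 + (-34)²) + 59) + 1752 = (√(399 + 1156) + 59) + 1752 = (√1555 + 59) + 1752 = (59 + √1555) + 1752 = 1811 + √1555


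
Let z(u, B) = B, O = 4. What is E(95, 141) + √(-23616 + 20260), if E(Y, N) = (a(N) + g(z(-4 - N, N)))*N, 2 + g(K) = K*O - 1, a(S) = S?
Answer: 98982 + 2*I*√839 ≈ 98982.0 + 57.931*I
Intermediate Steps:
g(K) = -3 + 4*K (g(K) = -2 + (K*4 - 1) = -2 + (4*K - 1) = -2 + (-1 + 4*K) = -3 + 4*K)
E(Y, N) = N*(-3 + 5*N) (E(Y, N) = (N + (-3 + 4*N))*N = (-3 + 5*N)*N = N*(-3 + 5*N))
E(95, 141) + √(-23616 + 20260) = 141*(-3 + 5*141) + √(-23616 + 20260) = 141*(-3 + 705) + √(-3356) = 141*702 + 2*I*√839 = 98982 + 2*I*√839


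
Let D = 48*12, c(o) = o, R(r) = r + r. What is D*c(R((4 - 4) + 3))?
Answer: 3456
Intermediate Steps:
R(r) = 2*r
D = 576
D*c(R((4 - 4) + 3)) = 576*(2*((4 - 4) + 3)) = 576*(2*(0 + 3)) = 576*(2*3) = 576*6 = 3456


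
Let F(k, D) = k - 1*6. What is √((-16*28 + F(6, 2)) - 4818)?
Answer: I*√5266 ≈ 72.567*I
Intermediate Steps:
F(k, D) = -6 + k (F(k, D) = k - 6 = -6 + k)
√((-16*28 + F(6, 2)) - 4818) = √((-16*28 + (-6 + 6)) - 4818) = √((-448 + 0) - 4818) = √(-448 - 4818) = √(-5266) = I*√5266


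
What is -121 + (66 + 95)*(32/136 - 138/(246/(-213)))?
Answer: 13350630/697 ≈ 19154.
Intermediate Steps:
-121 + (66 + 95)*(32/136 - 138/(246/(-213))) = -121 + 161*(32*(1/136) - 138/(246*(-1/213))) = -121 + 161*(4/17 - 138/(-82/71)) = -121 + 161*(4/17 - 138*(-71/82)) = -121 + 161*(4/17 + 4899/41) = -121 + 161*(83447/697) = -121 + 13434967/697 = 13350630/697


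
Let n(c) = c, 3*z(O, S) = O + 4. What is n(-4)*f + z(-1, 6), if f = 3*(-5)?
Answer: 61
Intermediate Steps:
z(O, S) = 4/3 + O/3 (z(O, S) = (O + 4)/3 = (4 + O)/3 = 4/3 + O/3)
f = -15
n(-4)*f + z(-1, 6) = -4*(-15) + (4/3 + (⅓)*(-1)) = 60 + (4/3 - ⅓) = 60 + 1 = 61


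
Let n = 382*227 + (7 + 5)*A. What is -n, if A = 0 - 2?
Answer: -86690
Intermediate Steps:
A = -2
n = 86690 (n = 382*227 + (7 + 5)*(-2) = 86714 + 12*(-2) = 86714 - 24 = 86690)
-n = -1*86690 = -86690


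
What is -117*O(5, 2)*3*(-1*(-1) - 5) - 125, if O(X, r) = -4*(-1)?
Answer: 5491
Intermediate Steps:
O(X, r) = 4
-117*O(5, 2)*3*(-1*(-1) - 5) - 125 = -117*4*3*(-1*(-1) - 5) - 125 = -1404*(1 - 5) - 125 = -1404*(-4) - 125 = -117*(-48) - 125 = 5616 - 125 = 5491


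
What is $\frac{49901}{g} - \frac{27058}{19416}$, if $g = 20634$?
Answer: $\frac{11404529}{11128604} \approx 1.0248$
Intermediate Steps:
$\frac{49901}{g} - \frac{27058}{19416} = \frac{49901}{20634} - \frac{27058}{19416} = 49901 \cdot \frac{1}{20634} - \frac{13529}{9708} = \frac{49901}{20634} - \frac{13529}{9708} = \frac{11404529}{11128604}$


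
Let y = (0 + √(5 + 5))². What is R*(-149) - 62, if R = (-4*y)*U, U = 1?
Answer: 5898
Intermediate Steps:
y = 10 (y = (0 + √10)² = (√10)² = 10)
R = -40 (R = -4*10*1 = -40*1 = -40)
R*(-149) - 62 = -40*(-149) - 62 = 5960 - 62 = 5898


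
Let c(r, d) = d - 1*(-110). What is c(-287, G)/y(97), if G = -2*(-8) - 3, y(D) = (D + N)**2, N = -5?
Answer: 123/8464 ≈ 0.014532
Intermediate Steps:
y(D) = (-5 + D)**2 (y(D) = (D - 5)**2 = (-5 + D)**2)
G = 13 (G = 16 - 3 = 13)
c(r, d) = 110 + d (c(r, d) = d + 110 = 110 + d)
c(-287, G)/y(97) = (110 + 13)/((-5 + 97)**2) = 123/(92**2) = 123/8464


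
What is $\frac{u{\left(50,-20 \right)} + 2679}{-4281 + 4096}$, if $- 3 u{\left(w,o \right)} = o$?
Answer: $- \frac{8057}{555} \approx -14.517$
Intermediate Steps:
$u{\left(w,o \right)} = - \frac{o}{3}$
$\frac{u{\left(50,-20 \right)} + 2679}{-4281 + 4096} = \frac{\left(- \frac{1}{3}\right) \left(-20\right) + 2679}{-4281 + 4096} = \frac{\frac{20}{3} + 2679}{-185} = \frac{8057}{3} \left(- \frac{1}{185}\right) = - \frac{8057}{555}$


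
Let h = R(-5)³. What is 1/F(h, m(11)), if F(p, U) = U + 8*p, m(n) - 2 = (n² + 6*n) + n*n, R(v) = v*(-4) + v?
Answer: 1/27310 ≈ 3.6617e-5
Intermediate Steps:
R(v) = -3*v (R(v) = -4*v + v = -3*v)
m(n) = 2 + 2*n² + 6*n (m(n) = 2 + ((n² + 6*n) + n*n) = 2 + ((n² + 6*n) + n²) = 2 + (2*n² + 6*n) = 2 + 2*n² + 6*n)
h = 3375 (h = (-3*(-5))³ = 15³ = 3375)
1/F(h, m(11)) = 1/((2 + 2*11² + 6*11) + 8*3375) = 1/((2 + 2*121 + 66) + 27000) = 1/((2 + 242 + 66) + 27000) = 1/(310 + 27000) = 1/27310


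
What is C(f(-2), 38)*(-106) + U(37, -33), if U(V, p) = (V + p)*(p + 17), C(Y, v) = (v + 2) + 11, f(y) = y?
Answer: -5470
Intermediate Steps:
C(Y, v) = 13 + v (C(Y, v) = (2 + v) + 11 = 13 + v)
U(V, p) = (17 + p)*(V + p) (U(V, p) = (V + p)*(17 + p) = (17 + p)*(V + p))
C(f(-2), 38)*(-106) + U(37, -33) = (13 + 38)*(-106) + ((-33)² + 17*37 + 17*(-33) + 37*(-33)) = 51*(-106) + (1089 + 629 - 561 - 1221) = -5406 - 64 = -5470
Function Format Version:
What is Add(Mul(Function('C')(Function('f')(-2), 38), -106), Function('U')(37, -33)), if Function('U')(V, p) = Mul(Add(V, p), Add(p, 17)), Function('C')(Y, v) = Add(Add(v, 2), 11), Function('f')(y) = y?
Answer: -5470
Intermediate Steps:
Function('C')(Y, v) = Add(13, v) (Function('C')(Y, v) = Add(Add(2, v), 11) = Add(13, v))
Function('U')(V, p) = Mul(Add(17, p), Add(V, p)) (Function('U')(V, p) = Mul(Add(V, p), Add(17, p)) = Mul(Add(17, p), Add(V, p)))
Add(Mul(Function('C')(Function('f')(-2), 38), -106), Function('U')(37, -33)) = Add(Mul(Add(13, 38), -106), Add(Pow(-33, 2), Mul(17, 37), Mul(17, -33), Mul(37, -33))) = Add(Mul(51, -106), Add(1089, 629, -561, -1221)) = Add(-5406, -64) = -5470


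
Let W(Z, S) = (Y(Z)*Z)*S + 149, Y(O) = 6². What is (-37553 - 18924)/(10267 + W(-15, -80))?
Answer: -56477/53616 ≈ -1.0534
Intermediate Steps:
Y(O) = 36
W(Z, S) = 149 + 36*S*Z (W(Z, S) = (36*Z)*S + 149 = 36*S*Z + 149 = 149 + 36*S*Z)
(-37553 - 18924)/(10267 + W(-15, -80)) = (-37553 - 18924)/(10267 + (149 + 36*(-80)*(-15))) = -56477/(10267 + (149 + 43200)) = -56477/(10267 + 43349) = -56477/53616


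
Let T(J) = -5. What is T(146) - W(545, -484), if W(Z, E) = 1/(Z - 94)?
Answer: -2256/451 ≈ -5.0022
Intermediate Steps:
W(Z, E) = 1/(-94 + Z)
T(146) - W(545, -484) = -5 - 1/(-94 + 545) = -5 - 1/451 = -2256/451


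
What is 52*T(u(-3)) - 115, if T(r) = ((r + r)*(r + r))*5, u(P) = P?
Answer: 9245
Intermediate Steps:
T(r) = 20*r² (T(r) = ((2*r)*(2*r))*5 = (4*r²)*5 = 20*r²)
52*T(u(-3)) - 115 = 52*(20*(-3)²) - 115 = 52*(20*9) - 115 = 52*180 - 115 = 9360 - 115 = 9245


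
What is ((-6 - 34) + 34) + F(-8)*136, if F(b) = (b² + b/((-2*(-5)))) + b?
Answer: 37506/5 ≈ 7501.2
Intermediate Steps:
F(b) = b² + 11*b/10 (F(b) = (b² + b/10) + b = b² + 11*b/10)
((-6 - 34) + 34) + F(-8)*136 = ((-6 - 34) + 34) + ((⅒)*(-8)*(11 + 10*(-8)))*136 = (-40 + 34) + ((⅒)*(-8)*(11 - 80))*136 = -6 + ((⅒)*(-8)*(-69))*136 = -6 + (276/5)*136 = -6 + 37536/5 = 37506/5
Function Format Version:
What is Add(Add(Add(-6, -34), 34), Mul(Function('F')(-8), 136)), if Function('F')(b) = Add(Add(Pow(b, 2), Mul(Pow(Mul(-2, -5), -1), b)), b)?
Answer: Rational(37506, 5) ≈ 7501.2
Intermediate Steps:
Function('F')(b) = Add(Pow(b, 2), Mul(Rational(11, 10), b)) (Function('F')(b) = Add(Add(Pow(b, 2), Mul(Pow(10, -1), b)), b) = Add(Add(Pow(b, 2), Mul(Rational(1, 10), b)), b) = Add(Pow(b, 2), Mul(Rational(11, 10), b)))
Add(Add(Add(-6, -34), 34), Mul(Function('F')(-8), 136)) = Add(Add(Add(-6, -34), 34), Mul(Mul(Rational(1, 10), -8, Add(11, Mul(10, -8))), 136)) = Add(Add(-40, 34), Mul(Mul(Rational(1, 10), -8, Add(11, -80)), 136)) = Add(-6, Mul(Mul(Rational(1, 10), -8, -69), 136)) = Add(-6, Mul(Rational(276, 5), 136)) = Add(-6, Rational(37536, 5)) = Rational(37506, 5)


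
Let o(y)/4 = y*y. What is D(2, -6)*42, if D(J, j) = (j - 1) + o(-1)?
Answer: -126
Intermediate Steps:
o(y) = 4*y² (o(y) = 4*(y*y) = 4*y²)
D(J, j) = 3 + j (D(J, j) = (j - 1) + 4*(-1)² = (-1 + j) + 4*1 = (-1 + j) + 4 = 3 + j)
D(2, -6)*42 = (3 - 6)*42 = -3*42 = -126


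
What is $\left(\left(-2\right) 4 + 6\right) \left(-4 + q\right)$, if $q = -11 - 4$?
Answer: $38$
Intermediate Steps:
$q = -15$ ($q = -11 - 4 = -15$)
$\left(\left(-2\right) 4 + 6\right) \left(-4 + q\right) = \left(\left(-2\right) 4 + 6\right) \left(-4 - 15\right) = \left(-8 + 6\right) \left(-19\right) = \left(-2\right) \left(-19\right) = 38$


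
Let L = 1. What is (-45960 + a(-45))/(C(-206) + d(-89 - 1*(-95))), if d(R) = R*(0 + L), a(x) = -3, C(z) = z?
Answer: 45963/200 ≈ 229.81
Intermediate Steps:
d(R) = R (d(R) = R*(0 + 1) = R*1 = R)
(-45960 + a(-45))/(C(-206) + d(-89 - 1*(-95))) = (-45960 - 3)/(-206 + (-89 - 1*(-95))) = -45963/(-206 + (-89 + 95)) = -45963/(-206 + 6) = -45963/(-200) = -45963*(-1/200) = 45963/200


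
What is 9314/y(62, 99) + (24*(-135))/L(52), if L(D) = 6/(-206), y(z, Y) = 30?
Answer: 1673257/15 ≈ 1.1155e+5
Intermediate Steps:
L(D) = -3/103 (L(D) = 6*(-1/206) = -3/103)
9314/y(62, 99) + (24*(-135))/L(52) = 9314/30 + (24*(-135))/(-3/103) = 9314*(1/30) - 3240*(-103/3) = 4657/15 + 111240 = 1673257/15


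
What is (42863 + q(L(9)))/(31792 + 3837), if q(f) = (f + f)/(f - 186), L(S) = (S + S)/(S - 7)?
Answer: 229901/191101 ≈ 1.2030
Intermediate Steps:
L(S) = 2*S/(-7 + S) (L(S) = (2*S)/(-7 + S) = 2*S/(-7 + S))
q(f) = 2*f/(-186 + f) (q(f) = (2*f)/(-186 + f) = 2*f/(-186 + f))
(42863 + q(L(9)))/(31792 + 3837) = (42863 + 2*(2*9/(-7 + 9))/(-186 + 2*9/(-7 + 9)))/(31792 + 3837) = (42863 + 2*(2*9/2)/(-186 + 2*9/2))/35629 = (42863 + 2*(2*9*(½))/(-186 + 2*9*(½)))*(1/35629) = (42863 + 2*9/(-186 + 9))*(1/35629) = (42863 + 2*9/(-177))*(1/35629) = (42863 + 2*9*(-1/177))*(1/35629) = (42863 - 6/59)*(1/35629) = (2528911/59)*(1/35629) = 229901/191101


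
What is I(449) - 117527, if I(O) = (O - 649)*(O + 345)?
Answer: -276327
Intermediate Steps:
I(O) = (-649 + O)*(345 + O)
I(449) - 117527 = (-223905 + 449**2 - 304*449) - 117527 = (-223905 + 201601 - 136496) - 117527 = -158800 - 117527 = -276327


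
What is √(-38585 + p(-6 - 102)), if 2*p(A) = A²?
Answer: I*√32753 ≈ 180.98*I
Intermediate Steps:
p(A) = A²/2
√(-38585 + p(-6 - 102)) = √(-38585 + (-6 - 102)²/2) = √(-38585 + (½)*(-108)²) = √(-38585 + (½)*11664) = √(-38585 + 5832) = √(-32753) = I*√32753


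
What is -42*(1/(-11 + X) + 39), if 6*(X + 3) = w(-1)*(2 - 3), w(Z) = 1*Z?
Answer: -135702/83 ≈ -1635.0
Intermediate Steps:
w(Z) = Z
X = -17/6 (X = -3 + (-(2 - 3))/6 = -3 + (-1*(-1))/6 = -3 + (1/6)*1 = -3 + 1/6 = -17/6 ≈ -2.8333)
-42*(1/(-11 + X) + 39) = -42*(1/(-11 - 17/6) + 39) = -42*(1/(-83/6) + 39) = -42*(-6/83 + 39) = -42*3231/83 = -135702/83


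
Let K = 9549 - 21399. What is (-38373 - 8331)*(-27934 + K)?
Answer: 1858071936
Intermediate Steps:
K = -11850
(-38373 - 8331)*(-27934 + K) = (-38373 - 8331)*(-27934 - 11850) = -46704*(-39784) = 1858071936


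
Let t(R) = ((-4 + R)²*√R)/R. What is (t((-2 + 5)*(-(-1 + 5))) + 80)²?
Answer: 2816/3 - 20480*I*√3/3 ≈ 938.67 - 11824.0*I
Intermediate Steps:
t(R) = (-4 + R)²/√R (t(R) = (√R*(-4 + R)²)/R = (-4 + R)²/√R)
(t((-2 + 5)*(-(-1 + 5))) + 80)² = ((-4 + (-2 + 5)*(-(-1 + 5)))²/√((-2 + 5)*(-(-1 + 5))) + 80)² = ((-4 + 3*(-1*4))²/√(3*(-1*4)) + 80)² = ((-4 + 3*(-4))²/√(3*(-4)) + 80)² = ((-4 - 12)²/√(-12) + 80)² = (-I*√3/6*(-16)² + 80)² = (-I*√3/6*256 + 80)² = (-128*I*√3/3 + 80)² = (80 - 128*I*√3/3)²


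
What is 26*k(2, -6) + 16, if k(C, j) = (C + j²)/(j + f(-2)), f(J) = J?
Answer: -215/2 ≈ -107.50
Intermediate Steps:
k(C, j) = (C + j²)/(-2 + j) (k(C, j) = (C + j²)/(j - 2) = (C + j²)/(-2 + j))
26*k(2, -6) + 16 = 26*((2 + (-6)²)/(-2 - 6)) + 16 = 26*((2 + 36)/(-8)) + 16 = 26*(-⅛*38) + 16 = 26*(-19/4) + 16 = -247/2 + 16 = -215/2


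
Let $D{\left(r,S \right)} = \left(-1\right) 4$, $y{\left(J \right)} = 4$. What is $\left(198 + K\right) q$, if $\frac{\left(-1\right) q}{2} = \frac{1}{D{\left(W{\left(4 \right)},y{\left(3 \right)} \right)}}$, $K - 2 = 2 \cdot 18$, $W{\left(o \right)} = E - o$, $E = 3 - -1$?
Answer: $118$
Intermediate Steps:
$E = 4$ ($E = 3 + 1 = 4$)
$W{\left(o \right)} = 4 - o$
$D{\left(r,S \right)} = -4$
$K = 38$ ($K = 2 + 2 \cdot 18 = 2 + 36 = 38$)
$q = \frac{1}{2}$ ($q = - \frac{2}{-4} = \left(-2\right) \left(- \frac{1}{4}\right) = \frac{1}{2} \approx 0.5$)
$\left(198 + K\right) q = \left(198 + 38\right) \frac{1}{2} = 236 \cdot \frac{1}{2} = 118$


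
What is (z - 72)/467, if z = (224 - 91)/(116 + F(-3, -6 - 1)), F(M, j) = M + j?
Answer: -7499/49502 ≈ -0.15149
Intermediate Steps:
z = 133/106 (z = (224 - 91)/(116 + (-3 + (-6 - 1))) = 133/(116 + (-3 - 7)) = 133/(116 - 10) = 133/106 ≈ 1.2547)
(z - 72)/467 = (133/106 - 72)/467 = (1/467)*(-7499/106) = -7499/49502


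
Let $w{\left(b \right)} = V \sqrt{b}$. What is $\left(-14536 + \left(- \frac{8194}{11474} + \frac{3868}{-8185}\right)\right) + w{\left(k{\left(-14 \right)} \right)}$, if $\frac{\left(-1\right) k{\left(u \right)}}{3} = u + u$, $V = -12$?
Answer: $- \frac{682627691581}{46957345} - 24 \sqrt{21} \approx -14647.0$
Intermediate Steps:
$k{\left(u \right)} = - 6 u$ ($k{\left(u \right)} = - 3 \left(u + u\right) = - 3 \cdot 2 u = - 6 u$)
$w{\left(b \right)} = - 12 \sqrt{b}$
$\left(-14536 + \left(- \frac{8194}{11474} + \frac{3868}{-8185}\right)\right) + w{\left(k{\left(-14 \right)} \right)} = \left(-14536 + \left(- \frac{8194}{11474} + \frac{3868}{-8185}\right)\right) - 12 \sqrt{\left(-6\right) \left(-14\right)} = \left(-14536 + \left(\left(-8194\right) \frac{1}{11474} + 3868 \left(- \frac{1}{8185}\right)\right)\right) - 12 \sqrt{84} = \left(-14536 - \frac{55724661}{46957345}\right) - 12 \cdot 2 \sqrt{21} = \left(-14536 - \frac{55724661}{46957345}\right) - 24 \sqrt{21} = - \frac{682627691581}{46957345} - 24 \sqrt{21}$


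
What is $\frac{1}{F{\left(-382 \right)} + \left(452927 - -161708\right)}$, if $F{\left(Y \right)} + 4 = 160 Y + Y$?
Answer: $\frac{1}{553129} \approx 1.8079 \cdot 10^{-6}$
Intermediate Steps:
$F{\left(Y \right)} = -4 + 161 Y$ ($F{\left(Y \right)} = -4 + \left(160 Y + Y\right) = -4 + 161 Y$)
$\frac{1}{F{\left(-382 \right)} + \left(452927 - -161708\right)} = \frac{1}{\left(-4 + 161 \left(-382\right)\right) + \left(452927 - -161708\right)} = \frac{1}{\left(-4 - 61502\right) + \left(452927 + 161708\right)} = \frac{1}{-61506 + 614635} = \frac{1}{553129}$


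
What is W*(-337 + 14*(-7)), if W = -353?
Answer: 153555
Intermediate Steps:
W*(-337 + 14*(-7)) = -353*(-337 + 14*(-7)) = -353*(-337 - 98) = -353*(-435) = 153555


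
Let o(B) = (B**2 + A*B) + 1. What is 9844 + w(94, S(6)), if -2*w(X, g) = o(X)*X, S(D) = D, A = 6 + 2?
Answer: -440839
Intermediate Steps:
A = 8
o(B) = 1 + B**2 + 8*B (o(B) = (B**2 + 8*B) + 1 = 1 + B**2 + 8*B)
w(X, g) = -X*(1 + X**2 + 8*X)/2 (w(X, g) = -(1 + X**2 + 8*X)*X/2 = -X*(1 + X**2 + 8*X)/2)
9844 + w(94, S(6)) = 9844 - 1/2*94*(1 + 94**2 + 8*94) = 9844 - 1/2*94*(1 + 8836 + 752) = 9844 - 1/2*94*9589 = 9844 - 450683 = -440839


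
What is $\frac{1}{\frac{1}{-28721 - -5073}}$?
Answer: $-23648$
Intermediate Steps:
$\frac{1}{\frac{1}{-28721 - -5073}} = \frac{1}{\frac{1}{-28721 + 5073}} = \frac{1}{\frac{1}{-23648}} = \frac{1}{- \frac{1}{23648}} = -23648$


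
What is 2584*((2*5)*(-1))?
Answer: -25840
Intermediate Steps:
2584*((2*5)*(-1)) = 2584*(10*(-1)) = 2584*(-10) = -25840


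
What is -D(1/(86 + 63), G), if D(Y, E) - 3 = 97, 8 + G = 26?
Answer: -100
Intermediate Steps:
G = 18 (G = -8 + 26 = 18)
D(Y, E) = 100 (D(Y, E) = 3 + 97 = 100)
-D(1/(86 + 63), G) = -1*100 = -100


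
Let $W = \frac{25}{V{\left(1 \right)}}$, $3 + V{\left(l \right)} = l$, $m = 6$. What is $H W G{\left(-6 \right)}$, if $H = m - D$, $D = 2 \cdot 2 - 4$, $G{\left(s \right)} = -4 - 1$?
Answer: $375$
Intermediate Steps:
$V{\left(l \right)} = -3 + l$
$G{\left(s \right)} = -5$ ($G{\left(s \right)} = -4 - 1 = -5$)
$D = 0$ ($D = 4 - 4 = 0$)
$W = - \frac{25}{2}$ ($W = \frac{25}{-3 + 1} = \frac{25}{-2} = 25 \left(- \frac{1}{2}\right) = - \frac{25}{2} \approx -12.5$)
$H = 6$ ($H = 6 - 0 = 6 + 0 = 6$)
$H W G{\left(-6 \right)} = 6 \left(- \frac{25}{2}\right) \left(-5\right) = \left(-75\right) \left(-5\right) = 375$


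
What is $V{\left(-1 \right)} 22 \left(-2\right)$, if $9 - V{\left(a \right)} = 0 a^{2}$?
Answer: $-396$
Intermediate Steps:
$V{\left(a \right)} = 9$ ($V{\left(a \right)} = 9 - 0 a^{2} = 9 - 0 = 9 + 0 = 9$)
$V{\left(-1 \right)} 22 \left(-2\right) = 9 \cdot 22 \left(-2\right) = 198 \left(-2\right) = -396$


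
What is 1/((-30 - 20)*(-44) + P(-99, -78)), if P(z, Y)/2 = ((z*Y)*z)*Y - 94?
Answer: 1/119260580 ≈ 8.3850e-9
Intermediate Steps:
P(z, Y) = -188 + 2*Y²*z² (P(z, Y) = 2*(((z*Y)*z)*Y - 94) = 2*(((Y*z)*z)*Y - 94) = 2*((Y*z²)*Y - 94) = 2*(Y²*z² - 94) = 2*(-94 + Y²*z²) = -188 + 2*Y²*z²)
1/((-30 - 20)*(-44) + P(-99, -78)) = 1/((-30 - 20)*(-44) + (-188 + 2*(-78)²*(-99)²)) = 1/(-50*(-44) + (-188 + 2*6084*9801)) = 1/(2200 + (-188 + 119258568)) = 1/(2200 + 119258380) = 1/119260580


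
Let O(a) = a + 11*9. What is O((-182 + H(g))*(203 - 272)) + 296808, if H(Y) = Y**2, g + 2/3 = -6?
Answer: 919195/3 ≈ 3.0640e+5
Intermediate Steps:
g = -20/3 (g = -2/3 - 6 = -20/3 ≈ -6.6667)
O(a) = 99 + a (O(a) = a + 99 = 99 + a)
O((-182 + H(g))*(203 - 272)) + 296808 = (99 + (-182 + (-20/3)**2)*(203 - 272)) + 296808 = (99 + (-182 + 400/9)*(-69)) + 296808 = (99 - 1238/9*(-69)) + 296808 = (99 + 28474/3) + 296808 = 28771/3 + 296808 = 919195/3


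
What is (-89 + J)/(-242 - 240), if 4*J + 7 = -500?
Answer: 863/1928 ≈ 0.44761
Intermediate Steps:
J = -507/4 (J = -7/4 + (¼)*(-500) = -7/4 - 125 = -507/4 ≈ -126.75)
(-89 + J)/(-242 - 240) = (-89 - 507/4)/(-242 - 240) = -863/4/(-482) = -863/4*(-1/482) = 863/1928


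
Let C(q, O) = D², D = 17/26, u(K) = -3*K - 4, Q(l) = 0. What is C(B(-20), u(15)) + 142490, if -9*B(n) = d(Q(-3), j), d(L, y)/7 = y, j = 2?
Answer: 96323529/676 ≈ 1.4249e+5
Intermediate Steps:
u(K) = -4 - 3*K
D = 17/26 (D = 17*(1/26) = 17/26 ≈ 0.65385)
d(L, y) = 7*y
B(n) = -14/9 (B(n) = -7*2/9 = -⅑*14 = -14/9)
C(q, O) = 289/676 (C(q, O) = (17/26)² = 289/676)
C(B(-20), u(15)) + 142490 = 289/676 + 142490 = 96323529/676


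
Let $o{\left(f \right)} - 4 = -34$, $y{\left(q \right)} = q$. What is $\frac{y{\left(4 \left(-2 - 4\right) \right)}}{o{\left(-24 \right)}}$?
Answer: $\frac{4}{5} \approx 0.8$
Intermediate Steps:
$o{\left(f \right)} = -30$ ($o{\left(f \right)} = 4 - 34 = -30$)
$\frac{y{\left(4 \left(-2 - 4\right) \right)}}{o{\left(-24 \right)}} = \frac{4 \left(-2 - 4\right)}{-30} = 4 \left(-6\right) \left(- \frac{1}{30}\right) = \left(-24\right) \left(- \frac{1}{30}\right) = \frac{4}{5}$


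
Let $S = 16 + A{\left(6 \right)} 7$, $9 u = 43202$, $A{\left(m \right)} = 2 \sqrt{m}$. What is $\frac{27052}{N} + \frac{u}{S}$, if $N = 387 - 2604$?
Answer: $- \frac{73185496}{764865} + \frac{151207 \sqrt{6}}{2070} \approx 83.243$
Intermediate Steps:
$u = \frac{43202}{9}$ ($u = \frac{1}{9} \cdot 43202 = \frac{43202}{9} \approx 4800.2$)
$S = 16 + 14 \sqrt{6}$ ($S = 16 + 2 \sqrt{6} \cdot 7 = 16 + 14 \sqrt{6} \approx 50.293$)
$N = -2217$
$\frac{27052}{N} + \frac{u}{S} = \frac{27052}{-2217} + \frac{43202}{9 \left(16 + 14 \sqrt{6}\right)} = 27052 \left(- \frac{1}{2217}\right) + \frac{43202}{9 \left(16 + 14 \sqrt{6}\right)} = - \frac{27052}{2217} + \frac{43202}{9 \left(16 + 14 \sqrt{6}\right)}$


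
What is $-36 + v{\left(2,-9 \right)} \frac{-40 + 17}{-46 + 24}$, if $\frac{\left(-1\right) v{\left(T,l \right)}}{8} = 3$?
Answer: $- \frac{672}{11} \approx -61.091$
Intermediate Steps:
$v{\left(T,l \right)} = -24$ ($v{\left(T,l \right)} = \left(-8\right) 3 = -24$)
$-36 + v{\left(2,-9 \right)} \frac{-40 + 17}{-46 + 24} = -36 - 24 \frac{-40 + 17}{-46 + 24} = -36 - 24 \left(- \frac{23}{-22}\right) = -36 - 24 \left(\left(-23\right) \left(- \frac{1}{22}\right)\right) = -36 - \frac{276}{11} = - \frac{672}{11}$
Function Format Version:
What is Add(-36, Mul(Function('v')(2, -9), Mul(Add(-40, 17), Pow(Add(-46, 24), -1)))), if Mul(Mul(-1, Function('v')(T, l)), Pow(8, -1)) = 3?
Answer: Rational(-672, 11) ≈ -61.091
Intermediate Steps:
Function('v')(T, l) = -24 (Function('v')(T, l) = Mul(-8, 3) = -24)
Add(-36, Mul(Function('v')(2, -9), Mul(Add(-40, 17), Pow(Add(-46, 24), -1)))) = Add(-36, Mul(-24, Mul(Add(-40, 17), Pow(Add(-46, 24), -1)))) = Add(-36, Mul(-24, Mul(-23, Pow(-22, -1)))) = Add(-36, Mul(-24, Mul(-23, Rational(-1, 22)))) = Add(-36, Mul(-24, Rational(23, 22))) = Add(-36, Rational(-276, 11)) = Rational(-672, 11)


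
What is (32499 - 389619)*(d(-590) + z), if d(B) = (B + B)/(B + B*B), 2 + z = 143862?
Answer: -976130357760/19 ≈ -5.1375e+10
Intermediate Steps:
z = 143860 (z = -2 + 143862 = 143860)
d(B) = 2*B/(B + B²) (d(B) = (2*B)/(B + B²) = 2*B/(B + B²))
(32499 - 389619)*(d(-590) + z) = (32499 - 389619)*(2/(1 - 590) + 143860) = -357120*(2/(-589) + 143860) = -357120*(2*(-1/589) + 143860) = -357120*(-2/589 + 143860) = -357120*84733538/589 = -976130357760/19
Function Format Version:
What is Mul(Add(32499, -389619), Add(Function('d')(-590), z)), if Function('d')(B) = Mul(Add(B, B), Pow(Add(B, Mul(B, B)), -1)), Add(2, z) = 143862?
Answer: Rational(-976130357760, 19) ≈ -5.1375e+10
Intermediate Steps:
z = 143860 (z = Add(-2, 143862) = 143860)
Function('d')(B) = Mul(2, B, Pow(Add(B, Pow(B, 2)), -1)) (Function('d')(B) = Mul(Mul(2, B), Pow(Add(B, Pow(B, 2)), -1)) = Mul(2, B, Pow(Add(B, Pow(B, 2)), -1)))
Mul(Add(32499, -389619), Add(Function('d')(-590), z)) = Mul(Add(32499, -389619), Add(Mul(2, Pow(Add(1, -590), -1)), 143860)) = Mul(-357120, Add(Mul(2, Pow(-589, -1)), 143860)) = Mul(-357120, Add(Mul(2, Rational(-1, 589)), 143860)) = Mul(-357120, Add(Rational(-2, 589), 143860)) = Mul(-357120, Rational(84733538, 589)) = Rational(-976130357760, 19)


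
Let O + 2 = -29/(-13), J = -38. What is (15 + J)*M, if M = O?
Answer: -69/13 ≈ -5.3077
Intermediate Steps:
O = 3/13 (O = -2 - 29/(-13) = -2 - 29*(-1/13) = -2 + 29/13 = 3/13 ≈ 0.23077)
M = 3/13 ≈ 0.23077
(15 + J)*M = (15 - 38)*(3/13) = -23*3/13 = -69/13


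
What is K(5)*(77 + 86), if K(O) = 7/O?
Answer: 1141/5 ≈ 228.20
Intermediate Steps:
K(5)*(77 + 86) = (7/5)*(77 + 86) = (7*(1/5))*163 = (7/5)*163 = 1141/5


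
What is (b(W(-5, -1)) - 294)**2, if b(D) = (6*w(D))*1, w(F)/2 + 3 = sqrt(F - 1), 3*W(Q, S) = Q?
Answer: 108516 - 5280*I*sqrt(6) ≈ 1.0852e+5 - 12933.0*I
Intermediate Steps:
W(Q, S) = Q/3
w(F) = -6 + 2*sqrt(-1 + F) (w(F) = -6 + 2*sqrt(F - 1) = -6 + 2*sqrt(-1 + F))
b(D) = -36 + 12*sqrt(-1 + D) (b(D) = (6*(-6 + 2*sqrt(-1 + D)))*1 = (-36 + 12*sqrt(-1 + D))*1 = -36 + 12*sqrt(-1 + D))
(b(W(-5, -1)) - 294)**2 = ((-36 + 12*sqrt(-1 + (1/3)*(-5))) - 294)**2 = ((-36 + 12*sqrt(-1 - 5/3)) - 294)**2 = ((-36 + 12*sqrt(-8/3)) - 294)**2 = ((-36 + 12*(2*I*sqrt(6)/3)) - 294)**2 = ((-36 + 8*I*sqrt(6)) - 294)**2 = (-330 + 8*I*sqrt(6))**2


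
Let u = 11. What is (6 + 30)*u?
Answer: 396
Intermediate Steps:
(6 + 30)*u = (6 + 30)*11 = 36*11 = 396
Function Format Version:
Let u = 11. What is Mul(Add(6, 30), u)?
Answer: 396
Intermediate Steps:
Mul(Add(6, 30), u) = Mul(Add(6, 30), 11) = Mul(36, 11) = 396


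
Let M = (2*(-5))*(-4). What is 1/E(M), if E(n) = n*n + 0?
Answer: 1/1600 ≈ 0.00062500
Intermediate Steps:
M = 40 (M = -10*(-4) = 40)
E(n) = n² (E(n) = n² + 0 = n²)
1/E(M) = 1/(40²) = 1/1600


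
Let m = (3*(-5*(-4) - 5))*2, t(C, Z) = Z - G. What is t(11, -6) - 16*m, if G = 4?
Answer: -1450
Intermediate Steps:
t(C, Z) = -4 + Z (t(C, Z) = Z - 1*4 = Z - 4 = -4 + Z)
m = 90 (m = (3*(20 - 5))*2 = (3*15)*2 = 45*2 = 90)
t(11, -6) - 16*m = (-4 - 6) - 16*90 = -10 - 1440 = -1450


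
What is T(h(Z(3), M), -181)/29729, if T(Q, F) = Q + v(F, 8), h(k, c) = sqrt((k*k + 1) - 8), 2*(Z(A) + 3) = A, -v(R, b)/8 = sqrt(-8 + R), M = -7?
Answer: I*(sqrt(19) - 48*sqrt(21))/59458 ≈ -0.0036262*I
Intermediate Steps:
v(R, b) = -8*sqrt(-8 + R)
Z(A) = -3 + A/2
h(k, c) = sqrt(-7 + k**2) (h(k, c) = sqrt((k**2 + 1) - 8) = sqrt((1 + k**2) - 8) = sqrt(-7 + k**2))
T(Q, F) = Q - 8*sqrt(-8 + F)
T(h(Z(3), M), -181)/29729 = (sqrt(-7 + (-3 + (1/2)*3)**2) - 8*sqrt(-8 - 181))/29729 = (sqrt(-7 + (-3 + 3/2)**2) - 24*I*sqrt(21))*(1/29729) = (sqrt(-7 + (-3/2)**2) - 24*I*sqrt(21))*(1/29729) = (sqrt(-7 + 9/4) - 24*I*sqrt(21))*(1/29729) = (sqrt(-19/4) - 24*I*sqrt(21))*(1/29729) = (I*sqrt(19)/2 - 24*I*sqrt(21))*(1/29729) = -24*I*sqrt(21)/29729 + I*sqrt(19)/59458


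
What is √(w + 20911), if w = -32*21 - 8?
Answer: √20231 ≈ 142.24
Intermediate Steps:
w = -680 (w = -672 - 8 = -680)
√(w + 20911) = √(-680 + 20911) = √20231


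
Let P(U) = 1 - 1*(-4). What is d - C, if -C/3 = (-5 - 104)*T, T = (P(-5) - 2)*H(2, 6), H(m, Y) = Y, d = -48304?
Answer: -54190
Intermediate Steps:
P(U) = 5 (P(U) = 1 + 4 = 5)
T = 18 (T = (5 - 2)*6 = 3*6 = 18)
C = 5886 (C = -3*(-5 - 104)*18 = -(-327)*18 = -3*(-1962) = 5886)
d - C = -48304 - 1*5886 = -48304 - 5886 = -54190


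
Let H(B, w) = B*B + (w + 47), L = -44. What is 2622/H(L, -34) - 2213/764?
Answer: -2309929/1489036 ≈ -1.5513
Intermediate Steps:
H(B, w) = 47 + w + B² (H(B, w) = B² + (47 + w) = 47 + w + B²)
2622/H(L, -34) - 2213/764 = 2622/(47 - 34 + (-44)²) - 2213/764 = 2622/(47 - 34 + 1936) - 2213*1/764 = 2622/1949 - 2213/764 = -2309929/1489036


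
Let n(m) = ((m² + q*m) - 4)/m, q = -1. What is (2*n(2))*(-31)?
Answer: 62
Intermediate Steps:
n(m) = (-4 + m² - m)/m (n(m) = ((m² - m) - 4)/m = (-4 + m² - m)/m)
(2*n(2))*(-31) = (2*(-1 + 2 - 4/2))*(-31) = (2*(-1 + 2 - 4*½))*(-31) = (2*(-1 + 2 - 2))*(-31) = (2*(-1))*(-31) = -2*(-31) = 62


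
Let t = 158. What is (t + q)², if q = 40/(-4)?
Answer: 21904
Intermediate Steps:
q = -10 (q = 40*(-¼) = -10)
(t + q)² = (158 - 10)² = 148² = 21904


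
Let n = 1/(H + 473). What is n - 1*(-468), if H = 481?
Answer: 446473/954 ≈ 468.00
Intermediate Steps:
n = 1/954 (n = 1/(481 + 473) = 1/954 ≈ 0.0010482)
n - 1*(-468) = 1/954 - 1*(-468) = 1/954 + 468 = 446473/954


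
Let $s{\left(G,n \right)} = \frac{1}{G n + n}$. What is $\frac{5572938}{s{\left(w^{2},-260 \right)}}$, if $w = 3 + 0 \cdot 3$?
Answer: $-14489638800$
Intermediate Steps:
$w = 3$ ($w = 3 + 0 = 3$)
$s{\left(G,n \right)} = \frac{1}{n + G n}$
$\frac{5572938}{s{\left(w^{2},-260 \right)}} = \frac{5572938}{\frac{1}{-260} \frac{1}{1 + 3^{2}}} = \frac{5572938}{\left(- \frac{1}{260}\right) \frac{1}{1 + 9}} = \frac{5572938}{\left(- \frac{1}{260}\right) \frac{1}{10}} = \frac{5572938}{- \frac{1}{2600}} = 5572938 \left(-2600\right) = -14489638800$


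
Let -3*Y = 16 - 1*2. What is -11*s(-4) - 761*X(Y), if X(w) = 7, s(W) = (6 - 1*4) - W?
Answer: -5393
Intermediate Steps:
Y = -14/3 (Y = -(16 - 1*2)/3 = -(16 - 2)/3 = -⅓*14 = -14/3 ≈ -4.6667)
s(W) = 2 - W (s(W) = (6 - 4) - W = 2 - W)
-11*s(-4) - 761*X(Y) = -11*(2 - 1*(-4)) - 761*7 = -11*(2 + 4) - 5327 = -11*6 - 5327 = -66 - 5327 = -5393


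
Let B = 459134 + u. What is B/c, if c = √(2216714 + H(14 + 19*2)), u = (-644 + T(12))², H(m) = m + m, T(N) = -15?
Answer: 893415*√2216818/2216818 ≈ 600.05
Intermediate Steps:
H(m) = 2*m
u = 434281 (u = (-644 - 15)² = (-659)² = 434281)
c = √2216818 (c = √(2216714 + 2*(14 + 19*2)) = √(2216714 + 2*(14 + 38)) = √(2216714 + 2*52) = √(2216714 + 104) = √2216818 ≈ 1488.9)
B = 893415 (B = 459134 + 434281 = 893415)
B/c = 893415/(√2216818) = 893415*(√2216818/2216818) = 893415*√2216818/2216818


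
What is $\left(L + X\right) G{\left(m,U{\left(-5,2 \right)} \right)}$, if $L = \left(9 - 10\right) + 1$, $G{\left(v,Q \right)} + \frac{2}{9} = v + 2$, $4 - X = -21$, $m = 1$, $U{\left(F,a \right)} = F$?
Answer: $\frac{625}{9} \approx 69.444$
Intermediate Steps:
$X = 25$ ($X = 4 - -21 = 4 + 21 = 25$)
$G{\left(v,Q \right)} = \frac{16}{9} + v$ ($G{\left(v,Q \right)} = - \frac{2}{9} + \left(v + 2\right) = - \frac{2}{9} + \left(2 + v\right) = \frac{16}{9} + v$)
$L = 0$ ($L = -1 + 1 = 0$)
$\left(L + X\right) G{\left(m,U{\left(-5,2 \right)} \right)} = \left(0 + 25\right) \left(\frac{16}{9} + 1\right) = 25 \cdot \frac{25}{9} = \frac{625}{9}$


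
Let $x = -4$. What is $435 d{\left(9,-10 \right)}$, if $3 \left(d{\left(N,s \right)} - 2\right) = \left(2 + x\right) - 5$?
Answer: $-145$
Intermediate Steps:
$d{\left(N,s \right)} = - \frac{1}{3}$ ($d{\left(N,s \right)} = 2 + \frac{\left(2 - 4\right) - 5}{3} = 2 + \frac{-2 - 5}{3} = 2 + \frac{1}{3} \left(-7\right) = 2 - \frac{7}{3} = - \frac{1}{3}$)
$435 d{\left(9,-10 \right)} = 435 \left(- \frac{1}{3}\right) = -145$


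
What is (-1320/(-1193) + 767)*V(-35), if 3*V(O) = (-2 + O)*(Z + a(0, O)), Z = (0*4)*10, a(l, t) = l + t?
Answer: 1186674545/3579 ≈ 3.3157e+5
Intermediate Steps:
Z = 0 (Z = 0*10 = 0)
V(O) = O*(-2 + O)/3 (V(O) = ((-2 + O)*(0 + (0 + O)))/3 = ((-2 + O)*(0 + O))/3 = ((-2 + O)*O)/3 = (O*(-2 + O))/3 = O*(-2 + O)/3)
(-1320/(-1193) + 767)*V(-35) = (-1320/(-1193) + 767)*((⅓)*(-35)*(-2 - 35)) = (-1320*(-1/1193) + 767)*((⅓)*(-35)*(-37)) = (1320/1193 + 767)*(1295/3) = (916351/1193)*(1295/3) = 1186674545/3579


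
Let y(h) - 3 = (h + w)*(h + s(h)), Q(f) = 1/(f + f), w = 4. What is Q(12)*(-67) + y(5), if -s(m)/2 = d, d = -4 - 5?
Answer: 4973/24 ≈ 207.21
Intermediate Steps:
d = -9
Q(f) = 1/(2*f)
s(m) = 18 (s(m) = -2*(-9) = 18)
y(h) = 3 + (4 + h)*(18 + h) (y(h) = 3 + (h + 4)*(h + 18) = 3 + (4 + h)*(18 + h))
Q(12)*(-67) + y(5) = ((1/2)/12)*(-67) + (75 + 5**2 + 22*5) = ((1/2)*(1/12))*(-67) + (75 + 25 + 110) = (1/24)*(-67) + 210 = -67/24 + 210 = 4973/24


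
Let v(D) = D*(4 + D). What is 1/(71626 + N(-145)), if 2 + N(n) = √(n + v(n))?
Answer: 2558/183213467 - 5*√203/2564988538 ≈ 1.3934e-5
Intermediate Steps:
N(n) = -2 + √(n + n*(4 + n))
1/(71626 + N(-145)) = 1/(71626 + (-2 + √(-145*(5 - 145)))) = 1/(71626 + (-2 + √(-145*(-140)))) = 1/(71626 + (-2 + √20300)) = 1/(71626 + (-2 + 10*√203)) = 1/(71624 + 10*√203)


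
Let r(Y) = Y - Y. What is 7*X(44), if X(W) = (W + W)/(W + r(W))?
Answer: 14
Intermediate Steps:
r(Y) = 0
X(W) = 2 (X(W) = (W + W)/(W + 0) = (2*W)/W = 2)
7*X(44) = 7*2 = 14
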